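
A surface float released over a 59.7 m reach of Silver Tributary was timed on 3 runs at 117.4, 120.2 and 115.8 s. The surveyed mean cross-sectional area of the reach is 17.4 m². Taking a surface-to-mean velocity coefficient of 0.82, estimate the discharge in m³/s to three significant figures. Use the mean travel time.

7.23 m³/s

t̄ = (117.4 + 120.2 + 115.8) / 3 = 117.8 s
v_surface = L / t̄ = 59.7 / 117.8 = 0.5068 m/s
v_mean = 0.82 × 0.5068 = 0.4156 m/s
Q = A × v_mean = 17.4 × 0.4156 = 7.231 m³/s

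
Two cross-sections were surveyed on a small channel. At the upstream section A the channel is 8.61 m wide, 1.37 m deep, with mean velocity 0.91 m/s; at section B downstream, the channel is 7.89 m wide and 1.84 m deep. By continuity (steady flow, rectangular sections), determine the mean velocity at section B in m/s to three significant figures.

Q = A₁V₁ = (8.61×1.37) × 0.91 = 10.73 m³/s
A₂ = 7.89 × 1.84 = 14.52 m²
V₂ = Q/A₂ = 10.73/14.52 = 0.7394 m/s

0.739 m/s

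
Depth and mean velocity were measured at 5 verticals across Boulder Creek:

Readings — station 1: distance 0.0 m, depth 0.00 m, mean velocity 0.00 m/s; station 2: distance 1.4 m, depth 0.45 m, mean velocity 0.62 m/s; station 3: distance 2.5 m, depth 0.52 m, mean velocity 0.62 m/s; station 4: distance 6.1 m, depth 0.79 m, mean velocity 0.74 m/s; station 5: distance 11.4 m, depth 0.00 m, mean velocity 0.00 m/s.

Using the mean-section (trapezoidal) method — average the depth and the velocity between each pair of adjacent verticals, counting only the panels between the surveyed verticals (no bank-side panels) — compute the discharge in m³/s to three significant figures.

Panel 1-2: Δb = 1.4 m, d̄ = (0.00+0.45)/2 = 0.225, v̄ = (0.00+0.62)/2 = 0.31 → q = 1.4×0.225×0.31 = 0.09765 m³/s
Panel 2-3: Δb = 1.1 m, d̄ = (0.45+0.52)/2 = 0.485, v̄ = (0.62+0.62)/2 = 0.62 → q = 1.1×0.485×0.62 = 0.3308 m³/s
Panel 3-4: Δb = 3.6 m, d̄ = (0.52+0.79)/2 = 0.655, v̄ = (0.62+0.74)/2 = 0.68 → q = 3.6×0.655×0.68 = 1.603 m³/s
Panel 4-5: Δb = 5.3 m, d̄ = (0.79+0.00)/2 = 0.395, v̄ = (0.74+0.00)/2 = 0.37 → q = 5.3×0.395×0.37 = 0.7746 m³/s
Q = Σ q = 2.806 m³/s

2.81 m³/s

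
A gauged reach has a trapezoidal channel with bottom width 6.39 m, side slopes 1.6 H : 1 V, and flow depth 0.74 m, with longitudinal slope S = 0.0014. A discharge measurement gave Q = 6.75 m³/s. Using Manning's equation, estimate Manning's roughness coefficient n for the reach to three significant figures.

0.0224

A = (b + z·y)·y = (6.39 + 1.6×0.74)×0.74 = 5.605 m²
P = b + 2y√(1+z²) = 6.39 + 2×0.74×√(1+1.6²) = 9.182 m
R = A/P = 5.605/9.182 = 0.6104 m
n = (1/Q)·A·R^(2/3)·S^(1/2) = (1/6.75) × 5.605 × 0.7196 × 0.03742 = 0.02236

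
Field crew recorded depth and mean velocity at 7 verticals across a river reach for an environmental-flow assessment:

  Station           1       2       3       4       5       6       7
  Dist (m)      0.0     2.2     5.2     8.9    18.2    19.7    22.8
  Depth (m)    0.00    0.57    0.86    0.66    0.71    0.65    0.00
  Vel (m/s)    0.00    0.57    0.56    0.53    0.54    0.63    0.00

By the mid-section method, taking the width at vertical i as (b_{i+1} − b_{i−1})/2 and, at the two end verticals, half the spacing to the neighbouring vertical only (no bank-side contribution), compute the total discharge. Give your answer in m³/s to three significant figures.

w_2 = (5.2 − 0.0)/2 = 2.6 m; q_2 = 0.57 × 0.57 × 2.6 = 0.8447 m³/s
w_3 = (8.9 − 2.2)/2 = 3.35 m; q_3 = 0.56 × 0.86 × 3.35 = 1.613 m³/s
w_4 = (18.2 − 5.2)/2 = 6.5 m; q_4 = 0.53 × 0.66 × 6.5 = 2.274 m³/s
w_5 = (19.7 − 8.9)/2 = 5.4 m; q_5 = 0.54 × 0.71 × 5.4 = 2.070 m³/s
w_6 = (22.8 − 18.2)/2 = 2.3 m; q_6 = 0.63 × 0.65 × 2.3 = 0.9419 m³/s
Stations 1, 7 contribute zero (depth or velocity is 0).
Q = Σ qᵢ = 7.744 m³/s

7.74 m³/s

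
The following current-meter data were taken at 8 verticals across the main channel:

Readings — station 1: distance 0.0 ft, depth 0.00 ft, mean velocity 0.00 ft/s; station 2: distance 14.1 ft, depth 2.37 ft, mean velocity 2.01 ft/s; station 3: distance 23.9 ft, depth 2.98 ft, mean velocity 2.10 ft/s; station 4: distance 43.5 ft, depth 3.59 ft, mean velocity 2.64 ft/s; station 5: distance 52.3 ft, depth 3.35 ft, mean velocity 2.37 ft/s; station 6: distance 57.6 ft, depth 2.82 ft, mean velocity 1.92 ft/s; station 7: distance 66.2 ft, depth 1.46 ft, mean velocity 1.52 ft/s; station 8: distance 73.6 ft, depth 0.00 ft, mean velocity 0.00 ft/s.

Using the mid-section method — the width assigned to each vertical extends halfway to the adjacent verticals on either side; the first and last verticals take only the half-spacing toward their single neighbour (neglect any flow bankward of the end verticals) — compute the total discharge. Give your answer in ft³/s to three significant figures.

w_2 = (23.9 − 0.0)/2 = 11.95 ft; q_2 = 2.01 × 2.37 × 11.95 = 56.93 ft³/s
w_3 = (43.5 − 14.1)/2 = 14.7 ft; q_3 = 2.10 × 2.98 × 14.7 = 91.99 ft³/s
w_4 = (52.3 − 23.9)/2 = 14.2 ft; q_4 = 2.64 × 3.59 × 14.2 = 134.6 ft³/s
w_5 = (57.6 − 43.5)/2 = 7.05 ft; q_5 = 2.37 × 3.35 × 7.05 = 55.97 ft³/s
w_6 = (66.2 − 52.3)/2 = 6.95 ft; q_6 = 1.92 × 2.82 × 6.95 = 37.63 ft³/s
w_7 = (73.6 − 57.6)/2 = 8 ft; q_7 = 1.52 × 1.46 × 8 = 17.75 ft³/s
Stations 1, 8 contribute zero (depth or velocity is 0).
Q = Σ qᵢ = 394.9 ft³/s

395 ft³/s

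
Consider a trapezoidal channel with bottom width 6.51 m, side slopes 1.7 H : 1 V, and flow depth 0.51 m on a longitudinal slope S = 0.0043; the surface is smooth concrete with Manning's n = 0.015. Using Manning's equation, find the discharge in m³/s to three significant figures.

A = (b + z·y)·y = (6.51 + 1.7×0.51)×0.51 = 3.762 m²
P = b + 2y√(1+z²) = 6.51 + 2×0.51×√(1+1.7²) = 8.522 m
R = A/P = 3.762/8.522 = 0.4415 m
Q = (1/n)·A·R^(2/3)·S^(1/2) = (1/0.015) × 3.762 × 0.4415^(2/3) × 0.0043^(1/2) = 9.536 m³/s

9.54 m³/s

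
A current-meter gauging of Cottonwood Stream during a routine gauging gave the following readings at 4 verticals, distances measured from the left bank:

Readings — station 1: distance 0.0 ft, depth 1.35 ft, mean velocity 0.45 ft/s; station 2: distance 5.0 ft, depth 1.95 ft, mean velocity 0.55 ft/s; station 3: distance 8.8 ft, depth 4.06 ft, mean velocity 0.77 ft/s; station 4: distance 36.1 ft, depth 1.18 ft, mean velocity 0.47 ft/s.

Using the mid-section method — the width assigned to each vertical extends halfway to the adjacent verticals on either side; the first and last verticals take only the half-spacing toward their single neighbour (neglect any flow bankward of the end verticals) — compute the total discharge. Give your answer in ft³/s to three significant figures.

w_1 = (5.0 − 0.0)/2 = 2.5 ft; q_1 = 0.45 × 1.35 × 2.5 = 1.519 ft³/s
w_2 = (8.8 − 0.0)/2 = 4.4 ft; q_2 = 0.55 × 1.95 × 4.4 = 4.719 ft³/s
w_3 = (36.1 − 5.0)/2 = 15.55 ft; q_3 = 0.77 × 4.06 × 15.55 = 48.61 ft³/s
w_4 = (36.1 − 8.8)/2 = 13.65 ft; q_4 = 0.47 × 1.18 × 13.65 = 7.570 ft³/s
Q = Σ qᵢ = 62.42 ft³/s

62.4 ft³/s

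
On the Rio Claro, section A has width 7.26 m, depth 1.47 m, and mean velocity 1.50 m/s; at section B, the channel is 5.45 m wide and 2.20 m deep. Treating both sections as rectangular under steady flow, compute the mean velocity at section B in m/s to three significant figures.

1.34 m/s

Q = A₁V₁ = (7.26×1.47) × 1.50 = 16.01 m³/s
A₂ = 5.45 × 2.20 = 11.99 m²
V₂ = Q/A₂ = 16.01/11.99 = 1.335 m/s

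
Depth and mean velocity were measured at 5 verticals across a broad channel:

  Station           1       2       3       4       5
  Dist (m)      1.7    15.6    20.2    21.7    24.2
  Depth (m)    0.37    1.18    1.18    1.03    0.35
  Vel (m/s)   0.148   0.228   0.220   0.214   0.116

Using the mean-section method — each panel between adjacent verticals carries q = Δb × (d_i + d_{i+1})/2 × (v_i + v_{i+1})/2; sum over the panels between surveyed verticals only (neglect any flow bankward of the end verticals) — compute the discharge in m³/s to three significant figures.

Panel 1-2: Δb = 13.9 m, d̄ = (0.37+1.18)/2 = 0.775, v̄ = (0.148+0.228)/2 = 0.188 → q = 13.9×0.775×0.188 = 2.025 m³/s
Panel 2-3: Δb = 4.6 m, d̄ = (1.18+1.18)/2 = 1.18, v̄ = (0.228+0.220)/2 = 0.224 → q = 4.6×1.18×0.224 = 1.216 m³/s
Panel 3-4: Δb = 1.5 m, d̄ = (1.18+1.03)/2 = 1.105, v̄ = (0.220+0.214)/2 = 0.217 → q = 1.5×1.105×0.217 = 0.3597 m³/s
Panel 4-5: Δb = 2.5 m, d̄ = (1.03+0.35)/2 = 0.69, v̄ = (0.214+0.116)/2 = 0.165 → q = 2.5×0.69×0.165 = 0.2846 m³/s
Q = Σ q = 3.885 m³/s

3.89 m³/s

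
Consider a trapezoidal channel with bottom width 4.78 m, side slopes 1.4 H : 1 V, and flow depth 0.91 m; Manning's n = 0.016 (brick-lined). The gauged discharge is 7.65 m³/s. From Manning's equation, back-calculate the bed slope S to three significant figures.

A = (b + z·y)·y = (4.78 + 1.4×0.91)×0.91 = 5.509 m²
P = b + 2y√(1+z²) = 4.78 + 2×0.91×√(1+1.4²) = 7.911 m
R = A/P = 5.509/7.911 = 0.6964 m
S = (Q·n / (1·A·R^(2/3)))² = (7.65×0.016 / (1×5.509×0.7856))² = 0.0007997

0.000800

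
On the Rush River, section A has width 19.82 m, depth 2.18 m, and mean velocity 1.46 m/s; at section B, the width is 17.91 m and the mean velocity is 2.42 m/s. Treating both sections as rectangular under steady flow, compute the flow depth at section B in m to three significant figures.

1.46 m

Q = A₁V₁ = (19.82×2.18) × 1.46 = 63.08 m³/s
d₂ = Q/(b₂ V₂) = 63.08/(17.91×2.42) = 1.455 m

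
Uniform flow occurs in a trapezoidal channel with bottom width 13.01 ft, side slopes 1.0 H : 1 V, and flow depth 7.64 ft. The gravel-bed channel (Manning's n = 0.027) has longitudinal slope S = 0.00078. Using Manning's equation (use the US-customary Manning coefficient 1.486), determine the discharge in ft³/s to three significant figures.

667 ft³/s

A = (b + z·y)·y = (13.01 + 1.0×7.64)×7.64 = 157.8 ft²
P = b + 2y√(1+z²) = 13.01 + 2×7.64×√(1+1.0²) = 34.62 ft
R = A/P = 157.8/34.62 = 4.557 ft
Q = (1.486/n)·A·R^(2/3)·S^(1/2) = (1.486/0.027) × 157.8 × 4.557^(2/3) × 0.00078^(1/2) = 666.6 ft³/s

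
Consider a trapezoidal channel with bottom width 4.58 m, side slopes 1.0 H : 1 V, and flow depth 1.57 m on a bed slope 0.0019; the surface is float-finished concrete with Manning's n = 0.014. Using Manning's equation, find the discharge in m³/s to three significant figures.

31.5 m³/s

A = (b + z·y)·y = (4.58 + 1.0×1.57)×1.57 = 9.656 m²
P = b + 2y√(1+z²) = 4.58 + 2×1.57×√(1+1.0²) = 9.021 m
R = A/P = 9.656/9.021 = 1.070 m
Q = (1/n)·A·R^(2/3)·S^(1/2) = (1/0.014) × 9.656 × 1.070^(2/3) × 0.0019^(1/2) = 31.46 m³/s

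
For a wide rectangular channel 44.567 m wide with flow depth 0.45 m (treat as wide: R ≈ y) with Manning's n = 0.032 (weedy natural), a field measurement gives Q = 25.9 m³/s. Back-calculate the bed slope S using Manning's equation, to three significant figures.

A = b·y = 44.567 × 0.45 = 20.06 m²
Wide channel: R ≈ y = 0.45 m
S = (Q·n / (1·A·R^(2/3)))² = (25.9×0.032 / (1×20.06×0.5872))² = 0.004953

0.00495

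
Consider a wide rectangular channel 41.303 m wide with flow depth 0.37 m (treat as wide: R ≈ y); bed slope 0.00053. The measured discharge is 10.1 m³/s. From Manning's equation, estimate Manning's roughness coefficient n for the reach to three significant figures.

A = b·y = 41.303 × 0.37 = 15.28 m²
Wide channel: R ≈ y = 0.37 m
n = (1/Q)·A·R^(2/3)·S^(1/2) = (1/10.1) × 15.28 × 0.5154 × 0.02302 = 0.01795

0.0180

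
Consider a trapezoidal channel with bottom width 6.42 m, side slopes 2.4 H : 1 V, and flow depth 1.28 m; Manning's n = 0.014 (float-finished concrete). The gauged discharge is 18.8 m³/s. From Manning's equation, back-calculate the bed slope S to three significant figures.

0.000518

A = (b + z·y)·y = (6.42 + 2.4×1.28)×1.28 = 12.15 m²
P = b + 2y√(1+z²) = 6.42 + 2×1.28×√(1+2.4²) = 13.08 m
R = A/P = 12.15/13.08 = 0.9292 m
S = (Q·n / (1·A·R^(2/3)))² = (18.8×0.014 / (1×12.15×0.9522))² = 0.0005176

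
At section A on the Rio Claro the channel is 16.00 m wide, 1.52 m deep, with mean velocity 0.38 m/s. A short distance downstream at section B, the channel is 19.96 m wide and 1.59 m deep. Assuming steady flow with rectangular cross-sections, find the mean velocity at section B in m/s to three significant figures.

0.291 m/s

Q = A₁V₁ = (16.00×1.52) × 0.38 = 9.242 m³/s
A₂ = 19.96 × 1.59 = 31.74 m²
V₂ = Q/A₂ = 9.242/31.74 = 0.2912 m/s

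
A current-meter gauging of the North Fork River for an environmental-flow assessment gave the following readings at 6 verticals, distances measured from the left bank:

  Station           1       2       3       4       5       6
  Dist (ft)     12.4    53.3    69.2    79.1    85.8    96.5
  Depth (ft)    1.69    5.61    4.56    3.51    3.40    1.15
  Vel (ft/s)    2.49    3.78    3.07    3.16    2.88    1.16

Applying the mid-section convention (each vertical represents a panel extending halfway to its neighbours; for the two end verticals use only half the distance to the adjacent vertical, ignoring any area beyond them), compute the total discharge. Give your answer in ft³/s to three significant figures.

1050 ft³/s

w_1 = (53.3 − 12.4)/2 = 20.45 ft; q_1 = 2.49 × 1.69 × 20.45 = 86.06 ft³/s
w_2 = (69.2 − 12.4)/2 = 28.4 ft; q_2 = 3.78 × 5.61 × 28.4 = 602.2 ft³/s
w_3 = (79.1 − 53.3)/2 = 12.9 ft; q_3 = 3.07 × 4.56 × 12.9 = 180.6 ft³/s
w_4 = (85.8 − 69.2)/2 = 8.3 ft; q_4 = 3.16 × 3.51 × 8.3 = 92.06 ft³/s
w_5 = (96.5 − 79.1)/2 = 8.7 ft; q_5 = 2.88 × 3.40 × 8.7 = 85.19 ft³/s
w_6 = (96.5 − 85.8)/2 = 5.35 ft; q_6 = 1.16 × 1.15 × 5.35 = 7.137 ft³/s
Q = Σ qᵢ = 1053 ft³/s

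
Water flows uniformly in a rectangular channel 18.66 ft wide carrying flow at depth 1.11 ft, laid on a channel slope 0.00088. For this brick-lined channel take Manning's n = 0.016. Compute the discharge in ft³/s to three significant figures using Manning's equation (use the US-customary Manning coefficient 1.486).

56.8 ft³/s

A = b·y = 18.66 × 1.11 = 20.71 ft²
P = b + 2y = 18.66 + 2×1.11 = 20.88 ft
R = A/P = 20.71/20.88 = 0.9920 ft
Q = (1.486/n)·A·R^(2/3)·S^(1/2) = (1.486/0.016) × 20.71 × 0.9920^(2/3) × 0.00088^(1/2) = 56.76 ft³/s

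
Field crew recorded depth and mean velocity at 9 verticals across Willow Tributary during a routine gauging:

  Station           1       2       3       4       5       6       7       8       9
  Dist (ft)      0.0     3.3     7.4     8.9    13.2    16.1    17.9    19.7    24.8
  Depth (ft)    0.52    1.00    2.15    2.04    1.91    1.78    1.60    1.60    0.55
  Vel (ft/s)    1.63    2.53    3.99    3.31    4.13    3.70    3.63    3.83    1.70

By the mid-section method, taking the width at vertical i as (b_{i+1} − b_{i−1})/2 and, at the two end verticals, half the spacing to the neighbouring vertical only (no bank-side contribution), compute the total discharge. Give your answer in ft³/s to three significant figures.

132 ft³/s

w_1 = (3.3 − 0.0)/2 = 1.65 ft; q_1 = 1.63 × 0.52 × 1.65 = 1.399 ft³/s
w_2 = (7.4 − 0.0)/2 = 3.7 ft; q_2 = 2.53 × 1.00 × 3.7 = 9.361 ft³/s
w_3 = (8.9 − 3.3)/2 = 2.8 ft; q_3 = 3.99 × 2.15 × 2.8 = 24.02 ft³/s
w_4 = (13.2 − 7.4)/2 = 2.9 ft; q_4 = 3.31 × 2.04 × 2.9 = 19.58 ft³/s
w_5 = (16.1 − 8.9)/2 = 3.6 ft; q_5 = 4.13 × 1.91 × 3.6 = 28.40 ft³/s
w_6 = (17.9 − 13.2)/2 = 2.35 ft; q_6 = 3.70 × 1.78 × 2.35 = 15.48 ft³/s
w_7 = (19.7 − 16.1)/2 = 1.8 ft; q_7 = 3.63 × 1.60 × 1.8 = 10.45 ft³/s
w_8 = (24.8 − 17.9)/2 = 3.45 ft; q_8 = 3.83 × 1.60 × 3.45 = 21.14 ft³/s
w_9 = (24.8 − 19.7)/2 = 2.55 ft; q_9 = 1.70 × 0.55 × 2.55 = 2.384 ft³/s
Q = Σ qᵢ = 132.2 ft³/s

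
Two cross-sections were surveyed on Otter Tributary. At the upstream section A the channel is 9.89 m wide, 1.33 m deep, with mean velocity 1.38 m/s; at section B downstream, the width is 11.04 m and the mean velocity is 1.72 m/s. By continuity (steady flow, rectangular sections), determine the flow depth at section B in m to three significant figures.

Q = A₁V₁ = (9.89×1.33) × 1.38 = 18.15 m³/s
d₂ = Q/(b₂ V₂) = 18.15/(11.04×1.72) = 0.9559 m

0.956 m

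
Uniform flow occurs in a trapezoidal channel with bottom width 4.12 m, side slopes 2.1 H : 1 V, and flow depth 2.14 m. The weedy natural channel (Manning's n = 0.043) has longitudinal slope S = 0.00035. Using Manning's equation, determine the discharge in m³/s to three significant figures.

A = (b + z·y)·y = (4.12 + 2.1×2.14)×2.14 = 18.43 m²
P = b + 2y√(1+z²) = 4.12 + 2×2.14×√(1+2.1²) = 14.08 m
R = A/P = 18.43/14.08 = 1.310 m
Q = (1/n)·A·R^(2/3)·S^(1/2) = (1/0.043) × 18.43 × 1.310^(2/3) × 0.00035^(1/2) = 9.601 m³/s

9.60 m³/s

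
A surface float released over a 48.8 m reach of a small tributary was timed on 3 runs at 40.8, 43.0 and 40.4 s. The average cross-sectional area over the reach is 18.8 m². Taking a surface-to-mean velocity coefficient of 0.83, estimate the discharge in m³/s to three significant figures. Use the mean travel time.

t̄ = (40.8 + 43.0 + 40.4) / 3 = 41.4 s
v_surface = L / t̄ = 48.8 / 41.4 = 1.179 m/s
v_mean = 0.83 × 1.179 = 0.9784 m/s
Q = A × v_mean = 18.8 × 0.9784 = 18.39 m³/s

18.4 m³/s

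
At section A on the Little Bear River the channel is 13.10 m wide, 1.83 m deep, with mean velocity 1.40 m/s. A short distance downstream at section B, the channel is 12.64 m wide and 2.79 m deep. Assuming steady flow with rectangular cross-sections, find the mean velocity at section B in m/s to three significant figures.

Q = A₁V₁ = (13.10×1.83) × 1.40 = 33.56 m³/s
A₂ = 12.64 × 2.79 = 35.27 m²
V₂ = Q/A₂ = 33.56/35.27 = 0.9517 m/s

0.952 m/s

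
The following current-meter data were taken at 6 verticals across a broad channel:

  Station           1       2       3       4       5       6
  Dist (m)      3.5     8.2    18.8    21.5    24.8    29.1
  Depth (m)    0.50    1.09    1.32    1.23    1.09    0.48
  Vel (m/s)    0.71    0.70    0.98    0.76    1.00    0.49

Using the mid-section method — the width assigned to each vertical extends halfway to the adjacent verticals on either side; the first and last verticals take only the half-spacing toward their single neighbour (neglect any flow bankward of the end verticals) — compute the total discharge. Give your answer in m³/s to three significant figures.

22.7 m³/s

w_1 = (8.2 − 3.5)/2 = 2.35 m; q_1 = 0.71 × 0.50 × 2.35 = 0.8343 m³/s
w_2 = (18.8 − 3.5)/2 = 7.65 m; q_2 = 0.70 × 1.09 × 7.65 = 5.837 m³/s
w_3 = (21.5 − 8.2)/2 = 6.65 m; q_3 = 0.98 × 1.32 × 6.65 = 8.602 m³/s
w_4 = (24.8 − 18.8)/2 = 3 m; q_4 = 0.76 × 1.23 × 3 = 2.804 m³/s
w_5 = (29.1 − 21.5)/2 = 3.8 m; q_5 = 1.00 × 1.09 × 3.8 = 4.142 m³/s
w_6 = (29.1 − 24.8)/2 = 2.15 m; q_6 = 0.49 × 0.48 × 2.15 = 0.5057 m³/s
Q = Σ qᵢ = 22.73 m³/s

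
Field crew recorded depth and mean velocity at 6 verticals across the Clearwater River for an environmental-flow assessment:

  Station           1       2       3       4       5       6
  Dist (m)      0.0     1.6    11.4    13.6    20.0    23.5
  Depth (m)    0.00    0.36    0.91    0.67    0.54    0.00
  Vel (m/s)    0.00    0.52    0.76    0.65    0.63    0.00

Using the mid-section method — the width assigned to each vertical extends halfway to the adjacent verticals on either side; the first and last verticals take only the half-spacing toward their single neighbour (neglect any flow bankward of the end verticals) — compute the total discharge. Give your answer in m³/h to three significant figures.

w_2 = (11.4 − 0.0)/2 = 5.7 m; q_2 = 0.52 × 0.36 × 5.7 = 1.067 m³/s
w_3 = (13.6 − 1.6)/2 = 6 m; q_3 = 0.76 × 0.91 × 6 = 4.150 m³/s
w_4 = (20.0 − 11.4)/2 = 4.3 m; q_4 = 0.65 × 0.67 × 4.3 = 1.873 m³/s
w_5 = (23.5 − 13.6)/2 = 4.95 m; q_5 = 0.63 × 0.54 × 4.95 = 1.684 m³/s
Stations 1, 6 contribute zero (depth or velocity is 0).
Q = Σ qᵢ = 8.773 m³/s
= 8.773 × 3600 = 31580 m³/h

31600 m³/h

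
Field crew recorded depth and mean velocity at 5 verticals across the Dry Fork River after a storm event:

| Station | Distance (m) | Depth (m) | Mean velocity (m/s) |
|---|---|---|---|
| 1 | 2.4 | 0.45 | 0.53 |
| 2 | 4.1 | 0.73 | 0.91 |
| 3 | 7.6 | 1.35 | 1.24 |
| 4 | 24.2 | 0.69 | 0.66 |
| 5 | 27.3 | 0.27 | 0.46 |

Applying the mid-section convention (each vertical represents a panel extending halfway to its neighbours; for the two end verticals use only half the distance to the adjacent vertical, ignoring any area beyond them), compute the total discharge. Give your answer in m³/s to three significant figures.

w_1 = (4.1 − 2.4)/2 = 0.85 m; q_1 = 0.53 × 0.45 × 0.85 = 0.2027 m³/s
w_2 = (7.6 − 2.4)/2 = 2.6 m; q_2 = 0.91 × 0.73 × 2.6 = 1.727 m³/s
w_3 = (24.2 − 4.1)/2 = 10.05 m; q_3 = 1.24 × 1.35 × 10.05 = 16.82 m³/s
w_4 = (27.3 − 7.6)/2 = 9.85 m; q_4 = 0.66 × 0.69 × 9.85 = 4.486 m³/s
w_5 = (27.3 − 24.2)/2 = 1.55 m; q_5 = 0.46 × 0.27 × 1.55 = 0.1925 m³/s
Q = Σ qᵢ = 23.43 m³/s

23.4 m³/s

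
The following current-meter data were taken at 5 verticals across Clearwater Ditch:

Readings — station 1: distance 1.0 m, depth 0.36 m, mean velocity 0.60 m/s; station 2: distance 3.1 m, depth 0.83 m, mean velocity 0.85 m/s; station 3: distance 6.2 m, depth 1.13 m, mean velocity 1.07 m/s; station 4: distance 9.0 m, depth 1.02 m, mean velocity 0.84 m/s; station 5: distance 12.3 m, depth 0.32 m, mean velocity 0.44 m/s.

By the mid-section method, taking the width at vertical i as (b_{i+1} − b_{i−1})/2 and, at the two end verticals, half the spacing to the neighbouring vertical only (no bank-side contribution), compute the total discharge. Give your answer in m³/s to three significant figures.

8.47 m³/s

w_1 = (3.1 − 1.0)/2 = 1.05 m; q_1 = 0.60 × 0.36 × 1.05 = 0.2268 m³/s
w_2 = (6.2 − 1.0)/2 = 2.6 m; q_2 = 0.85 × 0.83 × 2.6 = 1.834 m³/s
w_3 = (9.0 − 3.1)/2 = 2.95 m; q_3 = 1.07 × 1.13 × 2.95 = 3.567 m³/s
w_4 = (12.3 − 6.2)/2 = 3.05 m; q_4 = 0.84 × 1.02 × 3.05 = 2.613 m³/s
w_5 = (12.3 − 9.0)/2 = 1.65 m; q_5 = 0.44 × 0.32 × 1.65 = 0.2323 m³/s
Q = Σ qᵢ = 8.474 m³/s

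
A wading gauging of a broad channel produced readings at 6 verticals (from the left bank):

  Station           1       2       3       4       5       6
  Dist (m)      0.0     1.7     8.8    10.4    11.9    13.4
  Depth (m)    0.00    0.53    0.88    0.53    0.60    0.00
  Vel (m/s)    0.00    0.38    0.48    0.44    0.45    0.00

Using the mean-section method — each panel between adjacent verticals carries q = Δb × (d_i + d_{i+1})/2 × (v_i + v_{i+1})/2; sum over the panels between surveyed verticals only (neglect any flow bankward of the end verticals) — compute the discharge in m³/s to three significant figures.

3.24 m³/s

Panel 1-2: Δb = 1.7 m, d̄ = (0.00+0.53)/2 = 0.265, v̄ = (0.00+0.38)/2 = 0.19 → q = 1.7×0.265×0.19 = 0.08560 m³/s
Panel 2-3: Δb = 7.1 m, d̄ = (0.53+0.88)/2 = 0.705, v̄ = (0.38+0.48)/2 = 0.43 → q = 7.1×0.705×0.43 = 2.152 m³/s
Panel 3-4: Δb = 1.6 m, d̄ = (0.88+0.53)/2 = 0.705, v̄ = (0.48+0.44)/2 = 0.46 → q = 1.6×0.705×0.46 = 0.5189 m³/s
Panel 4-5: Δb = 1.5 m, d̄ = (0.53+0.60)/2 = 0.565, v̄ = (0.44+0.45)/2 = 0.445 → q = 1.5×0.565×0.445 = 0.3771 m³/s
Panel 5-6: Δb = 1.5 m, d̄ = (0.60+0.00)/2 = 0.3, v̄ = (0.45+0.00)/2 = 0.225 → q = 1.5×0.3×0.225 = 0.1013 m³/s
Q = Σ q = 3.235 m³/s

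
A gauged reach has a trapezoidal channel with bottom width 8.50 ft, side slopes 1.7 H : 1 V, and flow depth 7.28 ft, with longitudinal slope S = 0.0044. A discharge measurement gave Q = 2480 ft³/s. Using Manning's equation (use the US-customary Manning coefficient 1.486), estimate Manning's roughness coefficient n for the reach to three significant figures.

A = (b + z·y)·y = (8.50 + 1.7×7.28)×7.28 = 152.0 ft²
P = b + 2y√(1+z²) = 8.50 + 2×7.28×√(1+1.7²) = 37.22 ft
R = A/P = 152.0/37.22 = 4.084 ft
n = (1.486/Q)·A·R^(2/3)·S^(1/2) = (1.486/2480) × 152.0 × 2.555 × 0.06633 = 0.01543

0.0154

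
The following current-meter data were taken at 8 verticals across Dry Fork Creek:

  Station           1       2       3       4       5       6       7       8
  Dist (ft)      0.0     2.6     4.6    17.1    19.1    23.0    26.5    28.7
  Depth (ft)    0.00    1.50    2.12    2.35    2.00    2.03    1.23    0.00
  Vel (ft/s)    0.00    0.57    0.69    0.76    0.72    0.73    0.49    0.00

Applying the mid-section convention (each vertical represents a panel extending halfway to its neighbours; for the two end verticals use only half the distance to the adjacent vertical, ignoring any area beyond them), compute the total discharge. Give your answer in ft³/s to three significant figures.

w_2 = (4.6 − 0.0)/2 = 2.3 ft; q_2 = 0.57 × 1.50 × 2.3 = 1.967 ft³/s
w_3 = (17.1 − 2.6)/2 = 7.25 ft; q_3 = 0.69 × 2.12 × 7.25 = 10.61 ft³/s
w_4 = (19.1 − 4.6)/2 = 7.25 ft; q_4 = 0.76 × 2.35 × 7.25 = 12.95 ft³/s
w_5 = (23.0 − 17.1)/2 = 2.95 ft; q_5 = 0.72 × 2.00 × 2.95 = 4.248 ft³/s
w_6 = (26.5 − 19.1)/2 = 3.7 ft; q_6 = 0.73 × 2.03 × 3.7 = 5.483 ft³/s
w_7 = (28.7 − 23.0)/2 = 2.85 ft; q_7 = 0.49 × 1.23 × 2.85 = 1.718 ft³/s
Stations 1, 8 contribute zero (depth or velocity is 0).
Q = Σ qᵢ = 36.97 ft³/s

37.0 ft³/s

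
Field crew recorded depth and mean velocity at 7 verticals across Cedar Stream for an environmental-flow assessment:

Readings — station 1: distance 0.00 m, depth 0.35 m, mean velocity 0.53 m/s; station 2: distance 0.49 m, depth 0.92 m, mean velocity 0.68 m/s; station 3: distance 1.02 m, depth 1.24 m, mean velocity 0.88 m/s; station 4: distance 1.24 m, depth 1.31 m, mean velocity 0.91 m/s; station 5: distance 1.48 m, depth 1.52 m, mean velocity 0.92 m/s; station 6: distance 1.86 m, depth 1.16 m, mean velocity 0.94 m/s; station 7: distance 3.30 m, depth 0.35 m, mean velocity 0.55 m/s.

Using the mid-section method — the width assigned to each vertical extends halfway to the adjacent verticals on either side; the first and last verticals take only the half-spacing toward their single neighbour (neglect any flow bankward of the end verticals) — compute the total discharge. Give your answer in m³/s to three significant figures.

w_1 = (0.49 − 0.00)/2 = 0.245 m; q_1 = 0.53 × 0.35 × 0.245 = 0.04545 m³/s
w_2 = (1.02 − 0.00)/2 = 0.51 m; q_2 = 0.68 × 0.92 × 0.51 = 0.3191 m³/s
w_3 = (1.24 − 0.49)/2 = 0.375 m; q_3 = 0.88 × 1.24 × 0.375 = 0.4092 m³/s
w_4 = (1.48 − 1.02)/2 = 0.23 m; q_4 = 0.91 × 1.31 × 0.23 = 0.2742 m³/s
w_5 = (1.86 − 1.24)/2 = 0.31 m; q_5 = 0.92 × 1.52 × 0.31 = 0.4335 m³/s
w_6 = (3.30 − 1.48)/2 = 0.91 m; q_6 = 0.94 × 1.16 × 0.91 = 0.9923 m³/s
w_7 = (3.30 − 1.86)/2 = 0.72 m; q_7 = 0.55 × 0.35 × 0.72 = 0.1386 m³/s
Q = Σ qᵢ = 2.612 m³/s

2.61 m³/s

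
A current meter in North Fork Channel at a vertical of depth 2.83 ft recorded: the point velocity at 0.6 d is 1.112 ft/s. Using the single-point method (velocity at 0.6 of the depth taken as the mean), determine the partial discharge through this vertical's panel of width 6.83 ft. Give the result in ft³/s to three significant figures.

21.5 ft³/s

v̄ = v₀.₆ = 1.112 ft/s
q = v̄ × d × w = 1.112 × 2.83 × 6.83 = 21.49 ft³/s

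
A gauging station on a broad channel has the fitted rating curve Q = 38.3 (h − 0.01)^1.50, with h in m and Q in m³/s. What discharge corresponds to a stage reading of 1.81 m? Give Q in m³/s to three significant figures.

Q = 38.3 × (1.81 − 0.01)^1.50 = 38.3 × 1.8^1.50 = 92.49 m³/s

92.5 m³/s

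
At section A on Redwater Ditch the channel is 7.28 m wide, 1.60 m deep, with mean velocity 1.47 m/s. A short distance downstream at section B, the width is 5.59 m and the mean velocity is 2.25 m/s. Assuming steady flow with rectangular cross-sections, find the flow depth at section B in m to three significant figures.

Q = A₁V₁ = (7.28×1.60) × 1.47 = 17.12 m³/s
d₂ = Q/(b₂ V₂) = 17.12/(5.59×2.25) = 1.361 m

1.36 m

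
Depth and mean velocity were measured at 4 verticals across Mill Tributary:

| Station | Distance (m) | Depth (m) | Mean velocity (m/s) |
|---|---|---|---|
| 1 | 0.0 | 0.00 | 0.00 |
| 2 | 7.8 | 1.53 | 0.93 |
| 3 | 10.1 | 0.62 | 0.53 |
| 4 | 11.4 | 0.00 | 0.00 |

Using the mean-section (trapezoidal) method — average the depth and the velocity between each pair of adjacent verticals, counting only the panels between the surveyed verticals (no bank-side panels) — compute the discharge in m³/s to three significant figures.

Panel 1-2: Δb = 7.8 m, d̄ = (0.00+1.53)/2 = 0.765, v̄ = (0.00+0.93)/2 = 0.465 → q = 7.8×0.765×0.465 = 2.775 m³/s
Panel 2-3: Δb = 2.3 m, d̄ = (1.53+0.62)/2 = 1.075, v̄ = (0.93+0.53)/2 = 0.73 → q = 2.3×1.075×0.73 = 1.805 m³/s
Panel 3-4: Δb = 1.3 m, d̄ = (0.62+0.00)/2 = 0.31, v̄ = (0.53+0.00)/2 = 0.265 → q = 1.3×0.31×0.265 = 0.1068 m³/s
Q = Σ q = 4.686 m³/s

4.69 m³/s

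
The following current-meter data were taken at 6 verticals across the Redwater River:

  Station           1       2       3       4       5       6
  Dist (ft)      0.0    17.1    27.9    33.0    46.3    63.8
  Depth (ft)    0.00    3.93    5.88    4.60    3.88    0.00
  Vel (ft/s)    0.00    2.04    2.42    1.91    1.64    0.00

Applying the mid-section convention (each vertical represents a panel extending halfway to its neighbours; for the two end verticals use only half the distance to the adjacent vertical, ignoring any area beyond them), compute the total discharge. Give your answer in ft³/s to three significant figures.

w_2 = (27.9 − 0.0)/2 = 13.95 ft; q_2 = 2.04 × 3.93 × 13.95 = 111.8 ft³/s
w_3 = (33.0 − 17.1)/2 = 7.95 ft; q_3 = 2.42 × 5.88 × 7.95 = 113.1 ft³/s
w_4 = (46.3 − 27.9)/2 = 9.2 ft; q_4 = 1.91 × 4.60 × 9.2 = 80.83 ft³/s
w_5 = (63.8 − 33.0)/2 = 15.4 ft; q_5 = 1.64 × 3.88 × 15.4 = 97.99 ft³/s
Stations 1, 6 contribute zero (depth or velocity is 0).
Q = Σ qᵢ = 403.8 ft³/s

404 ft³/s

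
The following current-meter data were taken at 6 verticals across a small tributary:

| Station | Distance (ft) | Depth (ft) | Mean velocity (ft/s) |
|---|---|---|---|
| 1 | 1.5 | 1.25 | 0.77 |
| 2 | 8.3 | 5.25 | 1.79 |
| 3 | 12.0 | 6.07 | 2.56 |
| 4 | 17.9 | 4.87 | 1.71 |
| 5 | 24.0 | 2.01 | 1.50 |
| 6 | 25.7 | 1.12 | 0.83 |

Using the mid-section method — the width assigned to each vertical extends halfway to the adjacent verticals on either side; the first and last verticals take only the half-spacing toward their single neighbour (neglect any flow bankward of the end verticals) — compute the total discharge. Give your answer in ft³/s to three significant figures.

w_1 = (8.3 − 1.5)/2 = 3.4 ft; q_1 = 0.77 × 1.25 × 3.4 = 3.273 ft³/s
w_2 = (12.0 − 1.5)/2 = 5.25 ft; q_2 = 1.79 × 5.25 × 5.25 = 49.34 ft³/s
w_3 = (17.9 − 8.3)/2 = 4.8 ft; q_3 = 2.56 × 6.07 × 4.8 = 74.59 ft³/s
w_4 = (24.0 − 12.0)/2 = 6 ft; q_4 = 1.71 × 4.87 × 6 = 49.97 ft³/s
w_5 = (25.7 − 17.9)/2 = 3.9 ft; q_5 = 1.50 × 2.01 × 3.9 = 11.76 ft³/s
w_6 = (25.7 − 24.0)/2 = 0.85 ft; q_6 = 0.83 × 1.12 × 0.85 = 0.7902 ft³/s
Q = Σ qᵢ = 189.7 ft³/s

190 ft³/s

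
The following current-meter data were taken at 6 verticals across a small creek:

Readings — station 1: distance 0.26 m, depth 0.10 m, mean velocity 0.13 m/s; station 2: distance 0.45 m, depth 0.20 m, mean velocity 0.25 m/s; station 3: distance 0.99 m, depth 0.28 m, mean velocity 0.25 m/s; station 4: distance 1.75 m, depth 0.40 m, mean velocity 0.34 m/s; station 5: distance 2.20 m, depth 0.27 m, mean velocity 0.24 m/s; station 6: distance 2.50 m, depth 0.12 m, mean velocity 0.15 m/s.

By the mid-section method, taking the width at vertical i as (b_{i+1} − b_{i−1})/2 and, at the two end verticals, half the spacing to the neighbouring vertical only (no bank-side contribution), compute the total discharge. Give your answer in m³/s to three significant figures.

0.174 m³/s

w_1 = (0.45 − 0.26)/2 = 0.095 m; q_1 = 0.13 × 0.10 × 0.095 = 0.001235 m³/s
w_2 = (0.99 − 0.26)/2 = 0.365 m; q_2 = 0.25 × 0.20 × 0.365 = 0.01825 m³/s
w_3 = (1.75 − 0.45)/2 = 0.65 m; q_3 = 0.25 × 0.28 × 0.65 = 0.04550 m³/s
w_4 = (2.20 − 0.99)/2 = 0.605 m; q_4 = 0.34 × 0.40 × 0.605 = 0.08228 m³/s
w_5 = (2.50 − 1.75)/2 = 0.375 m; q_5 = 0.24 × 0.27 × 0.375 = 0.02430 m³/s
w_6 = (2.50 − 2.20)/2 = 0.15 m; q_6 = 0.15 × 0.12 × 0.15 = 0.002700 m³/s
Q = Σ qᵢ = 0.1743 m³/s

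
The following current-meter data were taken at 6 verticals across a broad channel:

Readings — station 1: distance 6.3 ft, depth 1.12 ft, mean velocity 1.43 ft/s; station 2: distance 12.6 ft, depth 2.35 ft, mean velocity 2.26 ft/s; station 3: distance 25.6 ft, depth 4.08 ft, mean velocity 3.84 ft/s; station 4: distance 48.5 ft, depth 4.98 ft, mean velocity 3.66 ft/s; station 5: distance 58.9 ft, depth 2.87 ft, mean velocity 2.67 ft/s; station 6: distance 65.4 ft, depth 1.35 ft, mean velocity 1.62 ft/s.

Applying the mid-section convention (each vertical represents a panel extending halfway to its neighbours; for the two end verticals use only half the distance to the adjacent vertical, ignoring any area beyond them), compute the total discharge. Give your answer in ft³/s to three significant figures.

w_1 = (12.6 − 6.3)/2 = 3.15 ft; q_1 = 1.43 × 1.12 × 3.15 = 5.045 ft³/s
w_2 = (25.6 − 6.3)/2 = 9.65 ft; q_2 = 2.26 × 2.35 × 9.65 = 51.25 ft³/s
w_3 = (48.5 − 12.6)/2 = 17.95 ft; q_3 = 3.84 × 4.08 × 17.95 = 281.2 ft³/s
w_4 = (58.9 − 25.6)/2 = 16.65 ft; q_4 = 3.66 × 4.98 × 16.65 = 303.5 ft³/s
w_5 = (65.4 − 48.5)/2 = 8.45 ft; q_5 = 2.67 × 2.87 × 8.45 = 64.75 ft³/s
w_6 = (65.4 − 58.9)/2 = 3.25 ft; q_6 = 1.62 × 1.35 × 3.25 = 7.108 ft³/s
Q = Σ qᵢ = 712.9 ft³/s

713 ft³/s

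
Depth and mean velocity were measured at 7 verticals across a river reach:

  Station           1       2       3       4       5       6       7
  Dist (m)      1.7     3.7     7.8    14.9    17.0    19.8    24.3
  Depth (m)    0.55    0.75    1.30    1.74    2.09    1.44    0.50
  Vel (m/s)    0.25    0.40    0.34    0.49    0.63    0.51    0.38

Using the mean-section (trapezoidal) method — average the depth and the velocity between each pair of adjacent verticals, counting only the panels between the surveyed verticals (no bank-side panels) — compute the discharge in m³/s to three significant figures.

13.5 m³/s

Panel 1-2: Δb = 2 m, d̄ = (0.55+0.75)/2 = 0.65, v̄ = (0.25+0.40)/2 = 0.325 → q = 2×0.65×0.325 = 0.4225 m³/s
Panel 2-3: Δb = 4.1 m, d̄ = (0.75+1.30)/2 = 1.025, v̄ = (0.40+0.34)/2 = 0.37 → q = 4.1×1.025×0.37 = 1.555 m³/s
Panel 3-4: Δb = 7.1 m, d̄ = (1.30+1.74)/2 = 1.52, v̄ = (0.34+0.49)/2 = 0.415 → q = 7.1×1.52×0.415 = 4.479 m³/s
Panel 4-5: Δb = 2.1 m, d̄ = (1.74+2.09)/2 = 1.915, v̄ = (0.49+0.63)/2 = 0.56 → q = 2.1×1.915×0.56 = 2.252 m³/s
Panel 5-6: Δb = 2.8 m, d̄ = (2.09+1.44)/2 = 1.765, v̄ = (0.63+0.51)/2 = 0.57 → q = 2.8×1.765×0.57 = 2.817 m³/s
Panel 6-7: Δb = 4.5 m, d̄ = (1.44+0.50)/2 = 0.97, v̄ = (0.51+0.38)/2 = 0.445 → q = 4.5×0.97×0.445 = 1.942 m³/s
Q = Σ q = 13.47 m³/s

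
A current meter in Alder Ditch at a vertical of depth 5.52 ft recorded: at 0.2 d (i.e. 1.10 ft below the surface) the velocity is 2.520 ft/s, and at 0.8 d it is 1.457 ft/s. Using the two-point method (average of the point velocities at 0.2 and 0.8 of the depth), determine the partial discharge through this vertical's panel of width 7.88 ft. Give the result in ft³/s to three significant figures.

v̄ = (2.520 + 1.457) / 2 = 1.989 ft/s
q = v̄ × d × w = 1.989 × 5.52 × 7.88 = 86.49 ft³/s

86.5 ft³/s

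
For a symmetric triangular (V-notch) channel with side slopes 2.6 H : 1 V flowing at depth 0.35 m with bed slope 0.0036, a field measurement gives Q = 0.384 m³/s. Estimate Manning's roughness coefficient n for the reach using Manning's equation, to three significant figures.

A = z·y² = 2.6×0.35² = 0.3185 m²
P = 2y√(1+z²) = 2×0.35×√(1+2.6²) = 1.950 m
R = A/P = 0.3185/1.950 = 0.1633 m
n = (1/Q)·A·R^(2/3)·S^(1/2) = (1/0.384) × 0.3185 × 0.2988 × 0.06000 = 0.01487

0.0149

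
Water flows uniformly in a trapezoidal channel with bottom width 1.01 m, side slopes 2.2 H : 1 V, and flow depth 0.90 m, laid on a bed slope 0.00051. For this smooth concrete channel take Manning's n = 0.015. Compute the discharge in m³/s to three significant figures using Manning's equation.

A = (b + z·y)·y = (1.01 + 2.2×0.90)×0.90 = 2.691 m²
P = b + 2y√(1+z²) = 1.01 + 2×0.90×√(1+2.2²) = 5.360 m
R = A/P = 2.691/5.360 = 0.5021 m
Q = (1/n)·A·R^(2/3)·S^(1/2) = (1/0.015) × 2.691 × 0.5021^(2/3) × 0.00051^(1/2) = 2.559 m³/s

2.56 m³/s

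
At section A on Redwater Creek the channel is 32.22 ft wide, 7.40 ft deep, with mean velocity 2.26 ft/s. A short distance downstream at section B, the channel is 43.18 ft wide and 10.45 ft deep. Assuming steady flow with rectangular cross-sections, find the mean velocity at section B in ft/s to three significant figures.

Q = A₁V₁ = (32.22×7.40) × 2.26 = 538.8 ft³/s
A₂ = 43.18 × 10.45 = 451.2 ft²
V₂ = Q/A₂ = 538.8/451.2 = 1.194 ft/s

1.19 ft/s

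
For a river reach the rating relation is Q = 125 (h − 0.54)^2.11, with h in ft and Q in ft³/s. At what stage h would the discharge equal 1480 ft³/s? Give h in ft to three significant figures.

3.77 ft

h − h₀ = (Q/C)^(1/b) = (1480/125)^(1/2.11) = 3.226 ft
h = 0.54 + 3.226 = 3.766 ft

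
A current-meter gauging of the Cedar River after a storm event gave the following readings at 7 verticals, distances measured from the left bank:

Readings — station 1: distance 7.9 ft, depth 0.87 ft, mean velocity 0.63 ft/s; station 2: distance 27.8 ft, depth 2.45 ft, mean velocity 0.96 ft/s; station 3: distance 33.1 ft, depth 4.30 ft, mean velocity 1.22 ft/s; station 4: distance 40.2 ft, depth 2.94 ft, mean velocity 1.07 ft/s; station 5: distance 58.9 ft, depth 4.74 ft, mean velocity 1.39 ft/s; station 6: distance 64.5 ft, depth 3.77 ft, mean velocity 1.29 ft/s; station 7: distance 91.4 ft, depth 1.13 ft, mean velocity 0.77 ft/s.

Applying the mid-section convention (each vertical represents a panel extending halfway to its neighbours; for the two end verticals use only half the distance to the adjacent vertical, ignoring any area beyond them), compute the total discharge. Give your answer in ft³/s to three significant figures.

w_1 = (27.8 − 7.9)/2 = 9.95 ft; q_1 = 0.63 × 0.87 × 9.95 = 5.454 ft³/s
w_2 = (33.1 − 7.9)/2 = 12.6 ft; q_2 = 0.96 × 2.45 × 12.6 = 29.64 ft³/s
w_3 = (40.2 − 27.8)/2 = 6.2 ft; q_3 = 1.22 × 4.30 × 6.2 = 32.53 ft³/s
w_4 = (58.9 − 33.1)/2 = 12.9 ft; q_4 = 1.07 × 2.94 × 12.9 = 40.58 ft³/s
w_5 = (64.5 − 40.2)/2 = 12.15 ft; q_5 = 1.39 × 4.74 × 12.15 = 80.05 ft³/s
w_6 = (91.4 − 58.9)/2 = 16.25 ft; q_6 = 1.29 × 3.77 × 16.25 = 79.03 ft³/s
w_7 = (91.4 − 64.5)/2 = 13.45 ft; q_7 = 0.77 × 1.13 × 13.45 = 11.70 ft³/s
Q = Σ qᵢ = 279.0 ft³/s

279 ft³/s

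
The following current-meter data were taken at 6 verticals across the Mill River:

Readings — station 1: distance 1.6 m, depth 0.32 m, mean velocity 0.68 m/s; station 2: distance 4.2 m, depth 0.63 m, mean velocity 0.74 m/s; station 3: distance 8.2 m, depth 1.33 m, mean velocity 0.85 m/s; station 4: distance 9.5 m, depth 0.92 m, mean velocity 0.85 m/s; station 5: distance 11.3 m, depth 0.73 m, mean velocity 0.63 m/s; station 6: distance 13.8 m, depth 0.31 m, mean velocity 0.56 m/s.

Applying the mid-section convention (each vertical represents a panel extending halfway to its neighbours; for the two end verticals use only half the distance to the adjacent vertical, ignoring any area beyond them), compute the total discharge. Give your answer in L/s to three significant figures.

7240 L/s

w_1 = (4.2 − 1.6)/2 = 1.3 m; q_1 = 0.68 × 0.32 × 1.3 = 0.2829 m³/s
w_2 = (8.2 − 1.6)/2 = 3.3 m; q_2 = 0.74 × 0.63 × 3.3 = 1.538 m³/s
w_3 = (9.5 − 4.2)/2 = 2.65 m; q_3 = 0.85 × 1.33 × 2.65 = 2.996 m³/s
w_4 = (11.3 − 8.2)/2 = 1.55 m; q_4 = 0.85 × 0.92 × 1.55 = 1.212 m³/s
w_5 = (13.8 − 9.5)/2 = 2.15 m; q_5 = 0.63 × 0.73 × 2.15 = 0.9888 m³/s
w_6 = (13.8 − 11.3)/2 = 1.25 m; q_6 = 0.56 × 0.31 × 1.25 = 0.2170 m³/s
Q = Σ qᵢ = 7.235 m³/s
= 7.235 × 1000 = 7235 L/s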